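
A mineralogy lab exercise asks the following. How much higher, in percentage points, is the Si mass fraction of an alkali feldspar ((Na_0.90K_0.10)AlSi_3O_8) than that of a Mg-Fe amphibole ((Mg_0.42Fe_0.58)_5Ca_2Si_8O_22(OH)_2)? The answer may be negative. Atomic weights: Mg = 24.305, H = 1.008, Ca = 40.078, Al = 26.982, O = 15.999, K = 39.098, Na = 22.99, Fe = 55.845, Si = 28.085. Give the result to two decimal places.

7.08 percentage points

M((Na_0.90K_0.10)AlSi_3O_8) = 263.830 g/mol, so wt% Si = 84.255/263.830 × 100 = 31.94%.
M((Mg_0.42Fe_0.58)_5Ca_2Si_8O_22(OH)_2) = 903.819 g/mol, so wt% Si = 224.680/903.819 × 100 = 24.86%.
31.94 − 24.86 = 7.08 pp.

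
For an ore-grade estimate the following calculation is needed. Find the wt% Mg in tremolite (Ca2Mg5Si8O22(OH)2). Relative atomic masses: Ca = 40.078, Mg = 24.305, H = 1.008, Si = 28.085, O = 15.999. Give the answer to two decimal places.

14.96 mass %

Molar mass of Ca2Mg5Si8O22(OH)2: 2×40.078 + 5×24.305 + 8×28.085 + 24×15.999 + 2×1.008 = 812.353 g/mol.
Mass of Mg per formula unit: 5 × 24.305 = 121.525 g.
Weight fraction Mg = 121.525 / 812.353 = 0.1496.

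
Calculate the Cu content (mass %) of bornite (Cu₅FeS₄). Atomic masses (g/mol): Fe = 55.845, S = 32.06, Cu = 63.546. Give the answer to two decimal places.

63.32 mass %

Molar mass of Cu₅FeS₄: 5*63.546 + 1*55.845 + 4*32.06 = 501.815 g/mol.
Mass of Cu per formula unit: 5 × 63.546 = 317.730 g.
Weight fraction Cu = 317.730 / 501.815 = 0.6332.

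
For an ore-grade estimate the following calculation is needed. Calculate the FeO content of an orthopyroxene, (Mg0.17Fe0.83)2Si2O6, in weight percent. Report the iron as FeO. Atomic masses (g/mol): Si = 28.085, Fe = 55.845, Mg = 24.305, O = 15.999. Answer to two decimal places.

M((Mg0.17Fe0.83)2Si2O6) = 253.130 g/mol; M(FeO) = 71.844 g/mol.
Moles FeO per formula unit = 1.66 Fe ÷ 1 = 1.6600.
FeO fraction = (1.6600 × 71.844) / 253.130 = 119.261/253.130 = 0.4711.

47.11 wt%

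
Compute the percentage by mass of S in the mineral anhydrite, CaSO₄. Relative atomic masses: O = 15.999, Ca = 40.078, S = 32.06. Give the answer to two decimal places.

23.55 wt%

M(CaSO₄) = 136.134 g/mol.
S contributes 1 × 32.06 = 32.060 g per mole.
32.060/136.134 = 0.2355 → 23.55%.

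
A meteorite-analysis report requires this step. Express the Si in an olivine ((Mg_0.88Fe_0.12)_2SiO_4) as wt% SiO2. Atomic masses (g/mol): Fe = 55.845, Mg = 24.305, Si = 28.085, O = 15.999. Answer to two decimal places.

40.53 wt%

M((Mg_0.88Fe_0.12)_2SiO_4) = 148.261 g/mol; M(SiO2) = 60.083 g/mol.
Moles SiO2 per formula unit = 1 Si ÷ 1 = 1.0000.
SiO2 fraction = (1.0000 × 60.083) / 148.261 = 60.083/148.261 = 0.4053.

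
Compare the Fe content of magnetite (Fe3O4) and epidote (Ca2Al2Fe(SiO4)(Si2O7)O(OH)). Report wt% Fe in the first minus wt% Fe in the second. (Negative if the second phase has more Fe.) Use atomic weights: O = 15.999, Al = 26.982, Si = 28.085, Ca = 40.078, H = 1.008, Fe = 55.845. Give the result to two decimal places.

M(Fe3O4) = 231.531 g/mol, so wt% Fe = 167.535/231.531 × 100 = 72.36%.
M(Ca2Al2Fe(SiO4)(Si2O7)O(OH)) = 483.215 g/mol, so wt% Fe = 55.845/483.215 × 100 = 11.56%.
72.36 − 11.56 = 60.80 pp.

60.80 percentage points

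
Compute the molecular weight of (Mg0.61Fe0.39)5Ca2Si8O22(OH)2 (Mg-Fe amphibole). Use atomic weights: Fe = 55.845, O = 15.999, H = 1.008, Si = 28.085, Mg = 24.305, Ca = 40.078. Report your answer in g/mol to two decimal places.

873.86 g/mol

The formula mass is the sum 3.05·24.305 + 1.95·55.845 + 2·40.078 + 8·28.085 + 24·15.999 + 2·1.008.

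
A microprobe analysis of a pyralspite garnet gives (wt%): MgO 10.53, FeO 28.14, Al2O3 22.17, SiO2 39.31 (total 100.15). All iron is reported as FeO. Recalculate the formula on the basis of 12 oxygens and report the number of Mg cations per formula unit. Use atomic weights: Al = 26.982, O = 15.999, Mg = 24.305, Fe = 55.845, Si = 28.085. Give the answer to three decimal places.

1.199 Mg apfu

10.53 wt% MgO ÷ 40.304 g/mol = 0.26126 mol, giving 0.26126 Mg and 0.26126 O.
28.14 wt% FeO ÷ 71.844 g/mol = 0.39168 mol, giving 0.39168 Fe and 0.39168 O.
22.17 wt% Al2O3 ÷ 101.961 g/mol = 0.21744 mol, giving 0.43488 Al and 0.65232 O.
39.31 wt% SiO2 ÷ 60.083 g/mol = 0.65426 mol, giving 0.65426 Si and 1.30852 O.
Oxygen sums to 2.61378; scaling by 12/2.61378 = 4.59105 puts the formula on 12 O.
Mg: 0.26126 × 4.59105 = 1.199 atoms per formula unit.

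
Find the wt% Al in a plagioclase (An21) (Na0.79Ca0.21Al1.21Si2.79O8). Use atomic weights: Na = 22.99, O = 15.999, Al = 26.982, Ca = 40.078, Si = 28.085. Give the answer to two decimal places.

12.29 weight percent

Formula mass = 0.79·22.99 + 0.21·40.078 + 1.21·26.982 + 2.79·28.085 + 8·15.999 = 265.576 g/mol, of which 32.648 g is Al.
So Al makes up 32.648/265.576 = 0.1229 of the mass, i.e. 12.29%.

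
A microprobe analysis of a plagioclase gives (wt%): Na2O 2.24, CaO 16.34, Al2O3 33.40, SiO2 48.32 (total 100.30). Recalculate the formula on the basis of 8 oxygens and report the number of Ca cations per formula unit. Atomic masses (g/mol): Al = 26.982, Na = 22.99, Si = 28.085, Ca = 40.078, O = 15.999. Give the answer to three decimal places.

0.799 Ca apfu

Na2O: 2.24/61.979 = 0.03614 mol → 0.07228 mol Na, 0.03614 mol O.
CaO: 16.34/56.077 = 0.29139 mol → 0.29139 mol Ca, 0.29139 mol O.
Al2O3: 33.40/101.961 = 0.32758 mol → 0.65516 mol Al, 0.98274 mol O.
SiO2: 48.32/60.083 = 0.80422 mol → 0.80422 mol Si, 1.60844 mol O.
Total oxygen = 2.91871 mol. Normalization factor = 8/2.91871 = 2.74094.
Ca per 8 O = 0.29139 × 2.74094 = 0.799.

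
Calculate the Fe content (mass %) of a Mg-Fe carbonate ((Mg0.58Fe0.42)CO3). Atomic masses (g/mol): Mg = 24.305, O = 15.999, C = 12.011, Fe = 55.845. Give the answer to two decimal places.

Formula mass = 0.58·24.305 + 0.42·55.845 + 1·12.011 + 3·15.999 = 97.560 g/mol, of which 23.455 g is Fe.
So Fe makes up 23.455/97.560 = 0.2404 of the mass, i.e. 24.04%.

24.04 mass %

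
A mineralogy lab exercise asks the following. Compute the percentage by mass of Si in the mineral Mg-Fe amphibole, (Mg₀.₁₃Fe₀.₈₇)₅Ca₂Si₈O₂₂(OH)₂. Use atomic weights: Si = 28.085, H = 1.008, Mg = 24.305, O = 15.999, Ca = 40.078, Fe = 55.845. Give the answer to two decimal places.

Molar mass of (Mg₀.₁₃Fe₀.₈₇)₅Ca₂Si₈O₂₂(OH)₂: 0.65*24.305 + 4.35*55.845 + 2*40.078 + 8*28.085 + 24*15.999 + 2*1.008 = 949.552 g/mol.
Mass of Si per formula unit: 8 × 28.085 = 224.680 g.
Weight fraction Si = 224.680 / 949.552 = 0.2366.

23.66 wt%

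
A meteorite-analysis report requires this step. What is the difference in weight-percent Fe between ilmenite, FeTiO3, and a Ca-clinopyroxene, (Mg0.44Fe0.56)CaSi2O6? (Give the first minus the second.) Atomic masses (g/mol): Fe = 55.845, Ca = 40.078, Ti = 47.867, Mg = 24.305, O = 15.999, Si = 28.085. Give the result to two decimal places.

23.46 percentage points

Fe in FeTiO3: molar mass 151.709 g/mol; 1×55.845 = 55.845 g → 36.81 wt%.
Fe in (Mg0.44Fe0.56)CaSi2O6: molar mass 234.209 g/mol; 0.56×55.845 = 31.273 g → 13.35 wt%.
Difference = 36.81 − 13.35 = 23.46 percentage points.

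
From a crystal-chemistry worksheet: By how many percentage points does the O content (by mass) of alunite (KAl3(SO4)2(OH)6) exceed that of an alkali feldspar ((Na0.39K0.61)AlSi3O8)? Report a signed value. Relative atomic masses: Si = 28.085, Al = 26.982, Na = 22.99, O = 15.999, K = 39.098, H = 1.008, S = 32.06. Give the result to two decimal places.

7.03 percentage points

O in KAl3(SO4)2(OH)6: molar mass 414.198 g/mol; 14×15.999 = 223.986 g → 54.08 wt%.
O in (Na0.39K0.61)AlSi3O8: molar mass 272.045 g/mol; 8×15.999 = 127.992 g → 47.05 wt%.
Difference = 54.08 − 47.05 = 7.03 percentage points.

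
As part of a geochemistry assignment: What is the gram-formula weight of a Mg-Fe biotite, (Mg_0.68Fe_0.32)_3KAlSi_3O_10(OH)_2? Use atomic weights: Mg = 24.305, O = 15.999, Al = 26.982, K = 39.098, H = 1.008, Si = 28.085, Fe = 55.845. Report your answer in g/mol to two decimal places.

447.53 g/mol

Mg: 2.04 × 24.305 = 49.5822
Fe: 0.96 × 55.845 = 53.6112
K: 1 × 39.098 = 39.0980
Al: 1 × 26.982 = 26.9820
Si: 3 × 28.085 = 84.2550
O: 12 × 15.999 = 191.9880
H: 2 × 1.008 = 2.0160
Summing the contributions gives the formula mass.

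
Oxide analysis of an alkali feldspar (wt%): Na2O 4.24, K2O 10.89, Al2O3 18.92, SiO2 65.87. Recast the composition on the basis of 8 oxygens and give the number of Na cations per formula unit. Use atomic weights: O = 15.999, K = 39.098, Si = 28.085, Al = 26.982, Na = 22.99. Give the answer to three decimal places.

4.24 wt% Na2O ÷ 61.979 g/mol = 0.06841 mol, giving 0.13682 Na and 0.06841 O.
10.89 wt% K2O ÷ 94.195 g/mol = 0.11561 mol, giving 0.23122 K and 0.11561 O.
18.92 wt% Al2O3 ÷ 101.961 g/mol = 0.18556 mol, giving 0.37112 Al and 0.55668 O.
65.87 wt% SiO2 ÷ 60.083 g/mol = 1.09632 mol, giving 1.09632 Si and 2.19264 O.
Oxygen sums to 2.93334; scaling by 8/2.93334 = 2.72727 puts the formula on 8 O.
Na: 0.13682 × 2.72727 = 0.373 atoms per formula unit.

0.373 Na apfu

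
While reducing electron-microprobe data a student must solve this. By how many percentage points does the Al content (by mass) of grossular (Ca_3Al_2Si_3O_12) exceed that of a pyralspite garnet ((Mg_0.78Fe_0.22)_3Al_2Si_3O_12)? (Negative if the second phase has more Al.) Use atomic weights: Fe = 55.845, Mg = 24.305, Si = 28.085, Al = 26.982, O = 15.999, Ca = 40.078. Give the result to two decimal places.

Al in Ca_3Al_2Si_3O_12: molar mass 450.441 g/mol; 2×26.982 = 53.964 g → 11.98 wt%.
Al in (Mg_0.78Fe_0.22)_3Al_2Si_3O_12: molar mass 423.938 g/mol; 2×26.982 = 53.964 g → 12.73 wt%.
Difference = 11.98 − 12.73 = -0.75 percentage points.

-0.75 percentage points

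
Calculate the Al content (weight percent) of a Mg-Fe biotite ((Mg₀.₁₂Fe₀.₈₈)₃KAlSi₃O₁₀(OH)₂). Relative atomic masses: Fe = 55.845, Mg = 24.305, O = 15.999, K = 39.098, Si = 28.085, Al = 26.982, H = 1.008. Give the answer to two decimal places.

5.39 weight percent

Molar mass of (Mg₀.₁₂Fe₀.₈₈)₃KAlSi₃O₁₀(OH)₂: 0.36×24.305 + 2.64×55.845 + 1×39.098 + 1×26.982 + 3×28.085 + 12×15.999 + 2×1.008 = 500.520 g/mol.
Mass of Al per formula unit: 1 × 26.982 = 26.982 g.
Weight fraction Al = 26.982 / 500.520 = 0.0539.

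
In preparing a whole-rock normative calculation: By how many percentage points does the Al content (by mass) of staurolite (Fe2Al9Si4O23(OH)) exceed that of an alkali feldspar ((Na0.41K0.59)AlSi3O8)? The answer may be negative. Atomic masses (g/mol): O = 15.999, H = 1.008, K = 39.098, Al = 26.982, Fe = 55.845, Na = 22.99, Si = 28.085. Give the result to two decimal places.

18.58 percentage points

M(Fe2Al9Si4O23(OH)) = 851.852 g/mol, so wt% Al = 242.838/851.852 × 100 = 28.51%.
M((Na0.41K0.59)AlSi3O8) = 271.723 g/mol, so wt% Al = 26.982/271.723 × 100 = 9.93%.
28.51 − 9.93 = 18.58 pp.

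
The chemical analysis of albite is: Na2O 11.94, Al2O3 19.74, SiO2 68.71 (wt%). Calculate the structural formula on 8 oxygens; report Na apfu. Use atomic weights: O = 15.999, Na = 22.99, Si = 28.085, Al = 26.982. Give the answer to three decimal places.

1.007 Na apfu

11.94 wt% Na2O ÷ 61.979 g/mol = 0.19265 mol, giving 0.38530 Na and 0.19265 O.
19.74 wt% Al2O3 ÷ 101.961 g/mol = 0.19360 mol, giving 0.38720 Al and 0.58080 O.
68.71 wt% SiO2 ÷ 60.083 g/mol = 1.14358 mol, giving 1.14358 Si and 2.28716 O.
Oxygen sums to 3.06061; scaling by 8/3.06061 = 2.61386 puts the formula on 8 O.
Na: 0.38530 × 2.61386 = 1.007 atoms per formula unit.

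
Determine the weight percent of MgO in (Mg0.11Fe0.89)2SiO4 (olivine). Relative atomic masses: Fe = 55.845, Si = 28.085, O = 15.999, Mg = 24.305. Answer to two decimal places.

4.50 wt%

M((Mg0.11Fe0.89)2SiO4) = 196.832 g/mol; M(MgO) = 40.304 g/mol.
Moles MgO per formula unit = 0.22 Mg ÷ 1 = 0.2200.
MgO fraction = (0.2200 × 40.304) / 196.832 = 8.867/196.832 = 0.0450.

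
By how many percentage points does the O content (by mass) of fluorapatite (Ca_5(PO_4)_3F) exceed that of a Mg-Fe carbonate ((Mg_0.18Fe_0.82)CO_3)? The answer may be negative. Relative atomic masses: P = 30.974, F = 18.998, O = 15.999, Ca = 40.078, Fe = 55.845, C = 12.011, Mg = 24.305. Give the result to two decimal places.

-5.49 percentage points

First mineral: 191.988 g O in 504.298 g formula = 38.07 wt% O.
Second mineral: 47.997 g O in 110.176 g formula = 43.56 wt% O.
38.07% − 43.56% gives a difference of -5.49 percentage points.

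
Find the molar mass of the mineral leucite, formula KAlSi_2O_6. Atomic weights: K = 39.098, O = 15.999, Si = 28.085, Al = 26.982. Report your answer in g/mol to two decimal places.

218.24 g/mol

K: 1 × 39.098 = 39.0980
Al: 1 × 26.982 = 26.9820
Si: 2 × 28.085 = 56.1700
O: 6 × 15.999 = 95.9940
Summing the contributions gives the formula mass.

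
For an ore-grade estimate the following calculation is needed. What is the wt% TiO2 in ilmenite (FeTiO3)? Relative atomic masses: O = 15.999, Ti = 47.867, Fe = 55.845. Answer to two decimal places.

52.64 wt%

Molar mass of FeTiO3 = 1*55.845 + 1*47.867 + 3*15.999 = 151.709 g/mol.
Each formula unit contains 1 Ti, equivalent to 1/1 = 1.0000 mol TiO2.
M(TiO2) = 1×47.867 + 2×15.999 = 79.865 g/mol.
Mass of TiO2 per formula unit = 1.0000 × 79.865 = 79.865 g.
TiO2 wt% = 79.865 / 151.709 × 100 = 52.64%.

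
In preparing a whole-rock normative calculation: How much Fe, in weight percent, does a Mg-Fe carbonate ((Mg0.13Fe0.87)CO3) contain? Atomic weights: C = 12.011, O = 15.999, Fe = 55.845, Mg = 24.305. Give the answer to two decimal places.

M((Mg0.13Fe0.87)CO3) = 111.753 g/mol.
Fe contributes 0.87 × 55.845 = 48.585 g per mole.
48.585/111.753 = 0.4348 → 43.48%.

43.48 weight percent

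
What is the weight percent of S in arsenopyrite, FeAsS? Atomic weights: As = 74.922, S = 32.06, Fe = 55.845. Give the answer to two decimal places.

19.69 mass %

Molar mass of FeAsS: 1×55.845 + 1×74.922 + 1×32.06 = 162.827 g/mol.
Mass of S per formula unit: 1 × 32.06 = 32.060 g.
Weight fraction S = 32.060 / 162.827 = 0.1969.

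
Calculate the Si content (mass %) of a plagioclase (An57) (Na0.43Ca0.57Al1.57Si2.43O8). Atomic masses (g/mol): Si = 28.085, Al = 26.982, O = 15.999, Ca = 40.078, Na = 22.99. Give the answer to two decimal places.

Formula mass = 0.43·22.99 + 0.57·40.078 + 1.57·26.982 + 2.43·28.085 + 8·15.999 = 271.330 g/mol, of which 68.247 g is Si.
So Si makes up 68.247/271.330 = 0.2515 of the mass, i.e. 25.15%.

25.15 mass %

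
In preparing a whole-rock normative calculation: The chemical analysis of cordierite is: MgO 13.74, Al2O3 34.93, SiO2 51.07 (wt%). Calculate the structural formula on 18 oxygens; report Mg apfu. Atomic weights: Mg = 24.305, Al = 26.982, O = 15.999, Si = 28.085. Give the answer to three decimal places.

13.74 wt% MgO ÷ 40.304 g/mol = 0.34091 mol, giving 0.34091 Mg and 0.34091 O.
34.93 wt% Al2O3 ÷ 101.961 g/mol = 0.34258 mol, giving 0.68516 Al and 1.02774 O.
51.07 wt% SiO2 ÷ 60.083 g/mol = 0.84999 mol, giving 0.84999 Si and 1.69998 O.
Oxygen sums to 3.06863; scaling by 18/3.06863 = 5.86581 puts the formula on 18 O.
Mg: 0.34091 × 5.86581 = 2.000 atoms per formula unit.

2.000 Mg apfu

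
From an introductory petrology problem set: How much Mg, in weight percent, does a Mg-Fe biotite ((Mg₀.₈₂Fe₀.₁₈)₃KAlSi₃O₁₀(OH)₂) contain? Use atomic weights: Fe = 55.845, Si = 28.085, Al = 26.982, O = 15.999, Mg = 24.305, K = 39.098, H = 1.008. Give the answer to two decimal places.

13.77 weight percent

Formula mass = 2.46·24.305 + 0.54·55.845 + 1·39.098 + 1·26.982 + 3·28.085 + 12·15.999 + 2·1.008 = 434.286 g/mol, of which 59.790 g is Mg.
So Mg makes up 59.790/434.286 = 0.1377 of the mass, i.e. 13.77%.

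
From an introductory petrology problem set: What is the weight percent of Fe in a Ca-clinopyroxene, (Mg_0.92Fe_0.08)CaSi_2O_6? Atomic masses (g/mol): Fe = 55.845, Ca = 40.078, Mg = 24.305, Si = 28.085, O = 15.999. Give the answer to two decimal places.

2.04 mass %

Molar mass of (Mg_0.92Fe_0.08)CaSi_2O_6: 0.92*24.305 + 0.08*55.845 + 1*40.078 + 2*28.085 + 6*15.999 = 219.070 g/mol.
Mass of Fe per formula unit: 0.08 × 55.845 = 4.468 g.
Weight fraction Fe = 4.468 / 219.070 = 0.0204.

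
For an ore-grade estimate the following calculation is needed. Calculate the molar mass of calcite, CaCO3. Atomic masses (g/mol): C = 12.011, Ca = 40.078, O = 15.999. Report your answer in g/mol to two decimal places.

100.09 g/mol

The formula mass is the sum 1*40.078 + 1*12.011 + 3*15.999.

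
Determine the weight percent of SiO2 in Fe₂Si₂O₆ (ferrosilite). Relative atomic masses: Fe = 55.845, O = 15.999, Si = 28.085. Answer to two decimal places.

45.54 wt%

M(Fe₂Si₂O₆) = 263.854 g/mol; M(SiO2) = 60.083 g/mol.
Moles SiO2 per formula unit = 2 Si ÷ 1 = 2.0000.
SiO2 fraction = (2.0000 × 60.083) / 263.854 = 120.166/263.854 = 0.4554.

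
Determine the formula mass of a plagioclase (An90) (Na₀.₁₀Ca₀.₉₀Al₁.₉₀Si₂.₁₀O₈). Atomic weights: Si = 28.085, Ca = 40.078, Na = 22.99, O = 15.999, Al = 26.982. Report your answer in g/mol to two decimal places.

276.61 g/mol

Na: 0.10 × 22.99 = 2.2990
Ca: 0.90 × 40.078 = 36.0702
Al: 1.90 × 26.982 = 51.2658
Si: 2.10 × 28.085 = 58.9785
O: 8 × 15.999 = 127.9920
Summing the contributions gives the formula mass.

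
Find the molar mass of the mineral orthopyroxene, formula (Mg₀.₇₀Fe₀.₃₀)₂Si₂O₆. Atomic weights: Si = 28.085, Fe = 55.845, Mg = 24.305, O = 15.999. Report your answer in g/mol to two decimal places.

219.70 g/mol

The formula mass is the sum 1.40(24.305) + 0.60(55.845) + 2(28.085) + 6(15.999).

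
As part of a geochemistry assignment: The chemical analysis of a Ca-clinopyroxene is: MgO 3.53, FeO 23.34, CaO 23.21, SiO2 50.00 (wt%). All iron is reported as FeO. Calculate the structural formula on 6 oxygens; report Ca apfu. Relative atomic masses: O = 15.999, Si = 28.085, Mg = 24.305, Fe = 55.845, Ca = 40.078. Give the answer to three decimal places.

0.997 Ca apfu

3.53 wt% MgO ÷ 40.304 g/mol = 0.08758 mol, giving 0.08758 Mg and 0.08758 O.
23.34 wt% FeO ÷ 71.844 g/mol = 0.32487 mol, giving 0.32487 Fe and 0.32487 O.
23.21 wt% CaO ÷ 56.077 g/mol = 0.41390 mol, giving 0.41390 Ca and 0.41390 O.
50.00 wt% SiO2 ÷ 60.083 g/mol = 0.83218 mol, giving 0.83218 Si and 1.66436 O.
Oxygen sums to 2.49071; scaling by 6/2.49071 = 2.40895 puts the formula on 6 O.
Ca: 0.41390 × 2.40895 = 0.997 atoms per formula unit.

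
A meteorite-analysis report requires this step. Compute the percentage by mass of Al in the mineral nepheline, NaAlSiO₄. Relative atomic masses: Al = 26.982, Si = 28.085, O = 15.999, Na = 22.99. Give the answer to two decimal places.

18.99 weight percent

M(NaAlSiO₄) = 142.053 g/mol.
Al contributes 1 × 26.982 = 26.982 g per mole.
26.982/142.053 = 0.1899 → 18.99%.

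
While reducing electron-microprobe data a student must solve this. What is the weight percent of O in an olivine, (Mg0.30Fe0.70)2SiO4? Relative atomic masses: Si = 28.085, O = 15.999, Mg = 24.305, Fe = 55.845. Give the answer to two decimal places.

Formula mass = 0.60*24.305 + 1.40*55.845 + 1*28.085 + 4*15.999 = 184.847 g/mol, of which 63.996 g is O.
So O makes up 63.996/184.847 = 0.3462 of the mass, i.e. 34.62%.

34.62 mass %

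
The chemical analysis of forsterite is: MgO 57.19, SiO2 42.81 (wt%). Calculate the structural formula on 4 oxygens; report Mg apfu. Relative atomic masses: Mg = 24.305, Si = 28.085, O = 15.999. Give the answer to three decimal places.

1.996 Mg apfu

57.19 wt% MgO ÷ 40.304 g/mol = 1.41897 mol, giving 1.41897 Mg and 1.41897 O.
42.81 wt% SiO2 ÷ 60.083 g/mol = 0.71251 mol, giving 0.71251 Si and 1.42502 O.
Oxygen sums to 2.84399; scaling by 4/2.84399 = 1.40647 puts the formula on 4 O.
Mg: 1.41897 × 1.40647 = 1.996 atoms per formula unit.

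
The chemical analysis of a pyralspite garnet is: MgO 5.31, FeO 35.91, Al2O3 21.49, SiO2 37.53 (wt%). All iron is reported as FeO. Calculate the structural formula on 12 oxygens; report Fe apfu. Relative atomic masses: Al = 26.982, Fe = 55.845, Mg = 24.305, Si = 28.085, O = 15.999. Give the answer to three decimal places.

2.387 Fe apfu

5.31 wt% MgO ÷ 40.304 g/mol = 0.13175 mol, giving 0.13175 Mg and 0.13175 O.
35.91 wt% FeO ÷ 71.844 g/mol = 0.49983 mol, giving 0.49983 Fe and 0.49983 O.
21.49 wt% Al2O3 ÷ 101.961 g/mol = 0.21077 mol, giving 0.42154 Al and 0.63231 O.
37.53 wt% SiO2 ÷ 60.083 g/mol = 0.62464 mol, giving 0.62464 Si and 1.24928 O.
Oxygen sums to 2.51317; scaling by 12/2.51317 = 4.77485 puts the formula on 12 O.
Fe: 0.49983 × 4.77485 = 2.387 atoms per formula unit.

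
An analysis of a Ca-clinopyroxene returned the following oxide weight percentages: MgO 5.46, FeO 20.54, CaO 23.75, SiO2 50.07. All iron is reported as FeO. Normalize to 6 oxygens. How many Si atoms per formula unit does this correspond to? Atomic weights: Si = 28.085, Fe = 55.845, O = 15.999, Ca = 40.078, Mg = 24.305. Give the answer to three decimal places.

1.991 Si apfu

MgO (M=40.304): mol = 0.13547; Mg = 0.13547, O = 0.13547.
FeO (M=71.844): mol = 0.28590; Fe = 0.28590, O = 0.28590.
CaO (M=56.077): mol = 0.42352; Ca = 0.42352, O = 0.42352.
SiO2 (M=60.083): mol = 0.83335; Si = 0.83335, O = 1.66670.
ΣO = 2.51159; factor = 6/ΣO = 2.38892.
Si apfu = 0.83335 × 2.38892 = 1.991.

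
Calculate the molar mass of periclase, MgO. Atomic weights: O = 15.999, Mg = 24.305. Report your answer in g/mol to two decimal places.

40.30 g/mol

M = 1×24.305 + 1×15.999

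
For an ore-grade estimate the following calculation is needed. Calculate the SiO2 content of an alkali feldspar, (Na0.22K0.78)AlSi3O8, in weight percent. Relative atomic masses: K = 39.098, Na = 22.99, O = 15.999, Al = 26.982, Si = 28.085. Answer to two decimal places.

Molar mass of (Na0.22K0.78)AlSi3O8 = 0.22·22.99 + 0.78·39.098 + 1·26.982 + 3·28.085 + 8·15.999 = 274.783 g/mol.
Each formula unit contains 3 Si, equivalent to 3/1 = 3.0000 mol SiO2.
M(SiO2) = 1×28.085 + 2×15.999 = 60.083 g/mol.
Mass of SiO2 per formula unit = 3.0000 × 60.083 = 180.249 g.
SiO2 wt% = 180.249 / 274.783 × 100 = 65.60%.

65.60 wt%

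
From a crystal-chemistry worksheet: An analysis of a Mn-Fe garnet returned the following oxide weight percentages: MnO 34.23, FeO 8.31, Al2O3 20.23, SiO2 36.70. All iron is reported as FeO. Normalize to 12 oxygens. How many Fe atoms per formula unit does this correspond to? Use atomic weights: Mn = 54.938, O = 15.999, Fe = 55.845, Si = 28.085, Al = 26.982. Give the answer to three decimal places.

0.575 Fe apfu

34.23 wt% MnO ÷ 70.937 g/mol = 0.48254 mol, giving 0.48254 Mn and 0.48254 O.
8.31 wt% FeO ÷ 71.844 g/mol = 0.11567 mol, giving 0.11567 Fe and 0.11567 O.
20.23 wt% Al2O3 ÷ 101.961 g/mol = 0.19841 mol, giving 0.39682 Al and 0.59523 O.
36.70 wt% SiO2 ÷ 60.083 g/mol = 0.61082 mol, giving 0.61082 Si and 1.22164 O.
Oxygen sums to 2.41508; scaling by 12/2.41508 = 4.96878 puts the formula on 12 O.
Fe: 0.11567 × 4.96878 = 0.575 atoms per formula unit.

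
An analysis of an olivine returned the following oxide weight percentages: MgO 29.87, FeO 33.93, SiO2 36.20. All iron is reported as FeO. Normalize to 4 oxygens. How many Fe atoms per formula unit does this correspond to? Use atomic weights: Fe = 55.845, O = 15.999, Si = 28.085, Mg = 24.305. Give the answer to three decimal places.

MgO (M=40.304): mol = 0.74112; Mg = 0.74112, O = 0.74112.
FeO (M=71.844): mol = 0.47227; Fe = 0.47227, O = 0.47227.
SiO2 (M=60.083): mol = 0.60250; Si = 0.60250, O = 1.20500.
ΣO = 2.41839; factor = 4/ΣO = 1.65399.
Fe apfu = 0.47227 × 1.65399 = 0.781.

0.781 Fe apfu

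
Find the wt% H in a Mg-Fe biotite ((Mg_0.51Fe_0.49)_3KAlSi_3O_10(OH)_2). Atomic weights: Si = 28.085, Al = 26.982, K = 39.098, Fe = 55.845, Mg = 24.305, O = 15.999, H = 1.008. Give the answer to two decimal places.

M((Mg_0.51Fe_0.49)_3KAlSi_3O_10(OH)_2) = 463.618 g/mol.
H contributes 2 × 1.008 = 2.016 g per mole.
2.016/463.618 = 0.0043 → 0.43%.

0.43 mass %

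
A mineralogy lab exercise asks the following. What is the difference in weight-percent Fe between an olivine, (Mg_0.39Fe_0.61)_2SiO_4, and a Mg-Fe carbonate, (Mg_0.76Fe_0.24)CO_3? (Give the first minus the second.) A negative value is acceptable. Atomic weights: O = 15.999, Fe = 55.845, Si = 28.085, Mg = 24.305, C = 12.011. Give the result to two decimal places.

23.44 percentage points

Fe in (Mg_0.39Fe_0.61)_2SiO_4: molar mass 179.170 g/mol; 1.22×55.845 = 68.131 g → 38.03 wt%.
Fe in (Mg_0.76Fe_0.24)CO_3: molar mass 91.883 g/mol; 0.24×55.845 = 13.403 g → 14.59 wt%.
Difference = 38.03 − 14.59 = 23.44 percentage points.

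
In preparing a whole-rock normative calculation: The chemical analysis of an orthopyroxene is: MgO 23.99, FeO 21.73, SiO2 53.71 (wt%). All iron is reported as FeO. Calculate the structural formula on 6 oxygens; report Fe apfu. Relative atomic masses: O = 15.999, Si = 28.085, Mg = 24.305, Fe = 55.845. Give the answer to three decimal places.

0.676 Fe apfu

23.99 wt% MgO ÷ 40.304 g/mol = 0.59523 mol, giving 0.59523 Mg and 0.59523 O.
21.73 wt% FeO ÷ 71.844 g/mol = 0.30246 mol, giving 0.30246 Fe and 0.30246 O.
53.71 wt% SiO2 ÷ 60.083 g/mol = 0.89393 mol, giving 0.89393 Si and 1.78786 O.
Oxygen sums to 2.68555; scaling by 6/2.68555 = 2.23418 puts the formula on 6 O.
Fe: 0.30246 × 2.23418 = 0.676 atoms per formula unit.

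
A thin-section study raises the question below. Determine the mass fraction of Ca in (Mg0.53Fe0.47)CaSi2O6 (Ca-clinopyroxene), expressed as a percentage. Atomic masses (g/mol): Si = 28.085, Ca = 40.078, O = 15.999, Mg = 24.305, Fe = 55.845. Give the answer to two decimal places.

17.32 weight percent

M((Mg0.53Fe0.47)CaSi2O6) = 231.371 g/mol.
Ca contributes 1 × 40.078 = 40.078 g per mole.
40.078/231.371 = 0.1732 → 17.32%.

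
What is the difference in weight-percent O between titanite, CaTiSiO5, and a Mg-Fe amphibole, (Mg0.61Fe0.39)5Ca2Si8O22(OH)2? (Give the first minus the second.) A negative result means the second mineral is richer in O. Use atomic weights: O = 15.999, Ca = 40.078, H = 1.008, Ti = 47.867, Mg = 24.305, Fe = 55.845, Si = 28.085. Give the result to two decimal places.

First mineral: 79.995 g O in 196.025 g formula = 40.81 wt% O.
Second mineral: 383.976 g O in 873.856 g formula = 43.94 wt% O.
40.81% − 43.94% gives a difference of -3.13 percentage points.

-3.13 percentage points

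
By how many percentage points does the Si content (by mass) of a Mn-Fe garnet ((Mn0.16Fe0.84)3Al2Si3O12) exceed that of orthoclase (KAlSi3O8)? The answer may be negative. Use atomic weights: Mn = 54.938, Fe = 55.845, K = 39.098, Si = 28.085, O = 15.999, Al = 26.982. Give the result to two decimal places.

-13.33 percentage points

M((Mn0.16Fe0.84)3Al2Si3O12) = 497.307 g/mol, so wt% Si = 84.255/497.307 × 100 = 16.94%.
M(KAlSi3O8) = 278.327 g/mol, so wt% Si = 84.255/278.327 × 100 = 30.27%.
16.94 − 30.27 = -13.33 pp.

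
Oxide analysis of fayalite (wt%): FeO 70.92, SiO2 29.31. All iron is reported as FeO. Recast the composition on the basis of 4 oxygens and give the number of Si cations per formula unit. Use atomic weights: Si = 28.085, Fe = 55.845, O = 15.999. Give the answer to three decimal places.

70.92 wt% FeO ÷ 71.844 g/mol = 0.98714 mol, giving 0.98714 Fe and 0.98714 O.
29.31 wt% SiO2 ÷ 60.083 g/mol = 0.48783 mol, giving 0.48783 Si and 0.97566 O.
Oxygen sums to 1.96280; scaling by 4/1.96280 = 2.03791 puts the formula on 4 O.
Si: 0.48783 × 2.03791 = 0.994 atoms per formula unit.

0.994 Si apfu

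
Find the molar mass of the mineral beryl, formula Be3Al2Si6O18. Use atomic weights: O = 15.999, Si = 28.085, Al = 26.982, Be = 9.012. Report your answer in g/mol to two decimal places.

Be: 3 × 9.012 = 27.0360
Al: 2 × 26.982 = 53.9640
Si: 6 × 28.085 = 168.5100
O: 18 × 15.999 = 287.9820
Summing the contributions gives the formula mass.

537.49 g/mol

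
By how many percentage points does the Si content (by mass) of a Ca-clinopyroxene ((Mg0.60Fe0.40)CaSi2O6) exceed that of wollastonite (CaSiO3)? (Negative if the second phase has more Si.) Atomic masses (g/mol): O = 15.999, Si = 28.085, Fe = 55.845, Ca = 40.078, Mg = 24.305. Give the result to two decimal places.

First mineral: 56.170 g Si in 229.163 g formula = 24.51 wt% Si.
Second mineral: 28.085 g Si in 116.160 g formula = 24.18 wt% Si.
24.51% − 24.18% gives a difference of 0.33 percentage points.

0.33 percentage points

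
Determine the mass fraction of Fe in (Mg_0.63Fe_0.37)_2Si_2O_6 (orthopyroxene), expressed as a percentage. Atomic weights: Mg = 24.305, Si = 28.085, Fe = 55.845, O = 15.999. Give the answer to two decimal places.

18.44 mass %

Molar mass of (Mg_0.63Fe_0.37)_2Si_2O_6: 1.26*24.305 + 0.74*55.845 + 2*28.085 + 6*15.999 = 224.114 g/mol.
Mass of Fe per formula unit: 0.74 × 55.845 = 41.325 g.
Weight fraction Fe = 41.325 / 224.114 = 0.1844.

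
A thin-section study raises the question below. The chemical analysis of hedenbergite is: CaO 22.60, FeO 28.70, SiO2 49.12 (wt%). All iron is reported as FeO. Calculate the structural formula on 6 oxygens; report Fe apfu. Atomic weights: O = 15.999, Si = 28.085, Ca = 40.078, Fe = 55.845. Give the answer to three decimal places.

CaO (M=56.077): mol = 0.40302; Ca = 0.40302, O = 0.40302.
FeO (M=71.844): mol = 0.39948; Fe = 0.39948, O = 0.39948.
SiO2 (M=60.083): mol = 0.81754; Si = 0.81754, O = 1.63508.
ΣO = 2.43758; factor = 6/ΣO = 2.46146.
Fe apfu = 0.39948 × 2.46146 = 0.983.

0.983 Fe apfu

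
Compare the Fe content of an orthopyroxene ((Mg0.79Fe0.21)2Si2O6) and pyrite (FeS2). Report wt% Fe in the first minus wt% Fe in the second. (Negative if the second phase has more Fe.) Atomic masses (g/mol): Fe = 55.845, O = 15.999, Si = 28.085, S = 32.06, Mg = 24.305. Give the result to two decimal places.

-35.59 percentage points

First mineral: 23.455 g Fe in 214.021 g formula = 10.96 wt% Fe.
Second mineral: 55.845 g Fe in 119.965 g formula = 46.55 wt% Fe.
10.96% − 46.55% gives a difference of -35.59 percentage points.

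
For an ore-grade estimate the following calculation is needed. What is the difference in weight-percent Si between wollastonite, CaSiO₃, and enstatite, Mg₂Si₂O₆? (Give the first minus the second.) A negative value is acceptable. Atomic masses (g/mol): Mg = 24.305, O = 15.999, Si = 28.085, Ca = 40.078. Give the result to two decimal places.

-3.80 percentage points

M(CaSiO₃) = 116.160 g/mol, so wt% Si = 28.085/116.160 × 100 = 24.18%.
M(Mg₂Si₂O₆) = 200.774 g/mol, so wt% Si = 56.170/200.774 × 100 = 27.98%.
24.18 − 27.98 = -3.80 pp.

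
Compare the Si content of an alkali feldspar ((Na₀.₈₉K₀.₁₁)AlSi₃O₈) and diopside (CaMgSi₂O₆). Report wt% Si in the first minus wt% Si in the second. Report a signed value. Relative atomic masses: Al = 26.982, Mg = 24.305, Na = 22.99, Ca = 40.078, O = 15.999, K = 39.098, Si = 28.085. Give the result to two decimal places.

5.98 percentage points

M((Na₀.₈₉K₀.₁₁)AlSi₃O₈) = 263.991 g/mol, so wt% Si = 84.255/263.991 × 100 = 31.92%.
M(CaMgSi₂O₆) = 216.547 g/mol, so wt% Si = 56.170/216.547 × 100 = 25.94%.
31.92 − 25.94 = 5.98 pp.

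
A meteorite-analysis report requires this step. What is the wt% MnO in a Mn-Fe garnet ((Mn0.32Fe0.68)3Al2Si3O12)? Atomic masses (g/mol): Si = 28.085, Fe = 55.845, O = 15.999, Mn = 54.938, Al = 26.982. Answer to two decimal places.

13.71 wt%

M((Mn0.32Fe0.68)3Al2Si3O12) = 496.871 g/mol; M(MnO) = 70.937 g/mol.
Moles MnO per formula unit = 0.96 Mn ÷ 1 = 0.9600.
MnO fraction = (0.9600 × 70.937) / 496.871 = 68.100/496.871 = 0.1371.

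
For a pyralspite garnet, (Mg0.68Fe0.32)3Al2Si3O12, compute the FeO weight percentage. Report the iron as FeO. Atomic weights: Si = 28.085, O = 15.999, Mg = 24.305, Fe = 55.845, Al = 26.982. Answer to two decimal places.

M((Mg0.68Fe0.32)3Al2Si3O12) = 433.400 g/mol; M(FeO) = 71.844 g/mol.
Moles FeO per formula unit = 0.96 Fe ÷ 1 = 0.9600.
FeO fraction = (0.9600 × 71.844) / 433.400 = 68.970/433.400 = 0.1591.

15.91 wt%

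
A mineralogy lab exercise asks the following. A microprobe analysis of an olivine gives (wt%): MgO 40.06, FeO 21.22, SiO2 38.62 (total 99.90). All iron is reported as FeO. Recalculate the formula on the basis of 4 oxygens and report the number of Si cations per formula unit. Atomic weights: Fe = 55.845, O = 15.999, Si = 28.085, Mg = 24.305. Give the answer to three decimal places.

0.999 Si apfu

MgO (M=40.304): mol = 0.99395; Mg = 0.99395, O = 0.99395.
FeO (M=71.844): mol = 0.29536; Fe = 0.29536, O = 0.29536.
SiO2 (M=60.083): mol = 0.64278; Si = 0.64278, O = 1.28556.
ΣO = 2.57487; factor = 4/ΣO = 1.55348.
Si apfu = 0.64278 × 1.55348 = 0.999.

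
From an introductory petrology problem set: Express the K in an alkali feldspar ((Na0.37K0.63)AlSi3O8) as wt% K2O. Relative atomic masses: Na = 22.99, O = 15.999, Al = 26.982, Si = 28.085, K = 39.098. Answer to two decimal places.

10.89 wt%

M((Na0.37K0.63)AlSi3O8) = 272.367 g/mol; M(K2O) = 94.195 g/mol.
Moles K2O per formula unit = 0.63 K ÷ 2 = 0.3150.
K2O fraction = (0.3150 × 94.195) / 272.367 = 29.671/272.367 = 0.1089.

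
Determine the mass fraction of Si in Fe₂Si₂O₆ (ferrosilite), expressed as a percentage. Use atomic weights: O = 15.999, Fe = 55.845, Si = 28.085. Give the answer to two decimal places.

21.29 mass %

Molar mass of Fe₂Si₂O₆: 2·55.845 + 2·28.085 + 6·15.999 = 263.854 g/mol.
Mass of Si per formula unit: 2 × 28.085 = 56.170 g.
Weight fraction Si = 56.170 / 263.854 = 0.2129.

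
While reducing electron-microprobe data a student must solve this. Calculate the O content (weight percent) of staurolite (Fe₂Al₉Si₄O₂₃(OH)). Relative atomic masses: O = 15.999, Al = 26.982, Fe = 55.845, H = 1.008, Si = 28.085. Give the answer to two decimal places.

45.08 weight percent

M(Fe₂Al₉Si₄O₂₃(OH)) = 851.852 g/mol.
O contributes 24 × 15.999 = 383.976 g per mole.
383.976/851.852 = 0.4508 → 45.08%.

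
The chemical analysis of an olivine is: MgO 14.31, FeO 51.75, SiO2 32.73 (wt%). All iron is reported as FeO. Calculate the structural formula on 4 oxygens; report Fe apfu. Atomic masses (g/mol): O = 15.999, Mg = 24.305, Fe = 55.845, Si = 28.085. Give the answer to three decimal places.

14.31 wt% MgO ÷ 40.304 g/mol = 0.35505 mol, giving 0.35505 Mg and 0.35505 O.
51.75 wt% FeO ÷ 71.844 g/mol = 0.72031 mol, giving 0.72031 Fe and 0.72031 O.
32.73 wt% SiO2 ÷ 60.083 g/mol = 0.54475 mol, giving 0.54475 Si and 1.08950 O.
Oxygen sums to 2.16486; scaling by 4/2.16486 = 1.84769 puts the formula on 4 O.
Fe: 0.72031 × 1.84769 = 1.331 atoms per formula unit.

1.331 Fe apfu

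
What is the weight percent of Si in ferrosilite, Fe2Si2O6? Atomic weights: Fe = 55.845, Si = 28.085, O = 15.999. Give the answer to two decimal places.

Molar mass of Fe2Si2O6: 2*55.845 + 2*28.085 + 6*15.999 = 263.854 g/mol.
Mass of Si per formula unit: 2 × 28.085 = 56.170 g.
Weight fraction Si = 56.170 / 263.854 = 0.2129.

21.29 mass %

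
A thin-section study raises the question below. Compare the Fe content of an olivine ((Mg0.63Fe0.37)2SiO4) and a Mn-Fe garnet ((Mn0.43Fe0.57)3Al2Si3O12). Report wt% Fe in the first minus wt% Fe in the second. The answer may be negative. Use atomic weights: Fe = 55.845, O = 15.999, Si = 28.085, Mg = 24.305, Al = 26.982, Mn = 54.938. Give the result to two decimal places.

5.96 percentage points

First mineral: 41.325 g Fe in 164.031 g formula = 25.19 wt% Fe.
Second mineral: 95.495 g Fe in 496.572 g formula = 19.23 wt% Fe.
25.19% − 19.23% gives a difference of 5.96 percentage points.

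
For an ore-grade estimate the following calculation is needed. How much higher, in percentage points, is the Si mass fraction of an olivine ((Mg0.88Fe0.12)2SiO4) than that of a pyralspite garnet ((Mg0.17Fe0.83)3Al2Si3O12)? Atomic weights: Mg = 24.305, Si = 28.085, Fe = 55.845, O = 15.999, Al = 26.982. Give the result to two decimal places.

1.45 percentage points

Si in (Mg0.88Fe0.12)2SiO4: molar mass 148.261 g/mol; 1×28.085 = 28.085 g → 18.94 wt%.
Si in (Mg0.17Fe0.83)3Al2Si3O12: molar mass 481.657 g/mol; 3×28.085 = 84.255 g → 17.49 wt%.
Difference = 18.94 − 17.49 = 1.45 percentage points.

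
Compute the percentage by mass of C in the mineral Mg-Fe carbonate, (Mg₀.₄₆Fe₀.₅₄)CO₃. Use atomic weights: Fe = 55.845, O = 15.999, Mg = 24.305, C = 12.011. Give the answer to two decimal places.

11.85 wt%

Formula mass = 0.46·24.305 + 0.54·55.845 + 1·12.011 + 3·15.999 = 101.345 g/mol, of which 12.011 g is C.
So C makes up 12.011/101.345 = 0.1185 of the mass, i.e. 11.85%.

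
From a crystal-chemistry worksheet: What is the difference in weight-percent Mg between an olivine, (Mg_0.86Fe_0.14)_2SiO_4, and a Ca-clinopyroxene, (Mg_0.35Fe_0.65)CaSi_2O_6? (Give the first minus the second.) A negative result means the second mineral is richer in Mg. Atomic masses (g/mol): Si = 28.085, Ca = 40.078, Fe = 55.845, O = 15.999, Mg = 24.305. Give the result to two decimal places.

M((Mg_0.86Fe_0.14)_2SiO_4) = 149.522 g/mol, so wt% Mg = 41.805/149.522 × 100 = 27.96%.
M((Mg_0.35Fe_0.65)CaSi_2O_6) = 237.048 g/mol, so wt% Mg = 8.507/237.048 × 100 = 3.59%.
27.96 − 3.59 = 24.37 pp.

24.37 percentage points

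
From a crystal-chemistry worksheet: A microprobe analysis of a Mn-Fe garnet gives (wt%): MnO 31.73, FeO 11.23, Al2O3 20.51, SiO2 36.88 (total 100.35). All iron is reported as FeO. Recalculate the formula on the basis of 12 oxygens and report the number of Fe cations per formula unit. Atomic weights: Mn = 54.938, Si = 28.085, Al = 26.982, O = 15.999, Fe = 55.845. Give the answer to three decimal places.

MnO (M=70.937): mol = 0.44730; Mn = 0.44730, O = 0.44730.
FeO (M=71.844): mol = 0.15631; Fe = 0.15631, O = 0.15631.
Al2O3 (M=101.961): mol = 0.20116; Al = 0.40232, O = 0.60348.
SiO2 (M=60.083): mol = 0.61382; Si = 0.61382, O = 1.22764.
ΣO = 2.43473; factor = 12/ΣO = 4.92868.
Fe apfu = 0.15631 × 4.92868 = 0.770.

0.770 Fe apfu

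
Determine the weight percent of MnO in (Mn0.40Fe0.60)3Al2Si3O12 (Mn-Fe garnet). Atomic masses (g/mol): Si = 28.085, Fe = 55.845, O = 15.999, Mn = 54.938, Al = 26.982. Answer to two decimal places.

17.14 wt%

Formula mass = 496.654 g/mol.
1.20 Mn → 1.2000 mol MnO per formula unit; M(MnO) = 70.937, so MnO mass = 85.124 g.
85.124/496.654 × 100 = 17.14 wt%.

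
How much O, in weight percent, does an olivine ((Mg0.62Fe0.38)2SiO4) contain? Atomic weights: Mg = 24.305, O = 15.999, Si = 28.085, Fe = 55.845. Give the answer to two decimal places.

M((Mg0.62Fe0.38)2SiO4) = 164.661 g/mol.
O contributes 4 × 15.999 = 63.996 g per mole.
63.996/164.661 = 0.3887 → 38.87%.

38.87 weight percent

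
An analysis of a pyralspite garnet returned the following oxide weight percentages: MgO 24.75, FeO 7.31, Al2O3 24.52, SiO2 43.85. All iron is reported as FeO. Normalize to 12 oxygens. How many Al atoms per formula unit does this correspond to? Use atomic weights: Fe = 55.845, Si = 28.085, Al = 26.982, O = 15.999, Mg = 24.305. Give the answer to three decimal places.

24.75 wt% MgO ÷ 40.304 g/mol = 0.61408 mol, giving 0.61408 Mg and 0.61408 O.
7.31 wt% FeO ÷ 71.844 g/mol = 0.10175 mol, giving 0.10175 Fe and 0.10175 O.
24.52 wt% Al2O3 ÷ 101.961 g/mol = 0.24048 mol, giving 0.48096 Al and 0.72144 O.
43.85 wt% SiO2 ÷ 60.083 g/mol = 0.72982 mol, giving 0.72982 Si and 1.45964 O.
Oxygen sums to 2.89691; scaling by 12/2.89691 = 4.14234 puts the formula on 12 O.
Al: 0.48096 × 4.14234 = 1.992 atoms per formula unit.

1.992 Al apfu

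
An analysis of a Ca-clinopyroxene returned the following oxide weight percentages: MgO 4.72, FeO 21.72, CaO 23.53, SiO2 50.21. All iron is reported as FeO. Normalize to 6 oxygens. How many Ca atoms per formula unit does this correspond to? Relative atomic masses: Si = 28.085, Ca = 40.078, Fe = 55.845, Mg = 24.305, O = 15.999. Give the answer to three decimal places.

MgO: 4.72/40.304 = 0.11711 mol → 0.11711 mol Mg, 0.11711 mol O.
FeO: 21.72/71.844 = 0.30232 mol → 0.30232 mol Fe, 0.30232 mol O.
CaO: 23.53/56.077 = 0.41960 mol → 0.41960 mol Ca, 0.41960 mol O.
SiO2: 50.21/60.083 = 0.83568 mol → 0.83568 mol Si, 1.67136 mol O.
Total oxygen = 2.51039 mol. Normalization factor = 6/2.51039 = 2.39007.
Ca per 6 O = 0.41960 × 2.39007 = 1.003.

1.003 Ca apfu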